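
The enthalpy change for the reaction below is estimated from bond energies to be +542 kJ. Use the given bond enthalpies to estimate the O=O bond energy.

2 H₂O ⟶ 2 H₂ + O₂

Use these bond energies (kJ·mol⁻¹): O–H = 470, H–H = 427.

D(O=O) ≈ 484 kJ/mol

Let D be the O=O bond energy.
Σ(broken) = 4×470 = 1880
Σ(formed) = 2×427 + 1×D = 854 + D
ΔH = Σ(broken) − Σ(formed) = (1880) − (854 + D) = +1026 − D
Setting this equal to +542 kJ gives D = 484 kJ/mol.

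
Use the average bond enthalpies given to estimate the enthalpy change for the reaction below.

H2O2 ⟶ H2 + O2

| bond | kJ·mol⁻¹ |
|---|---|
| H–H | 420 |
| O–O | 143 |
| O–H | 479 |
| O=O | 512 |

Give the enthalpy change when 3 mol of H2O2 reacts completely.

ΔH = +507 kJ

Bonds broken (reactants):
  O–H: 2 × 479 = 958
  O–O: 1 × 143 = 143
  Σ(broken) = 1101 kJ
Bonds formed (products):
  H–H: 1 × 420 = 420
  O=O: 1 × 512 = 512
  Σ(formed) = 932 kJ
ΔH = Σ(broken) − Σ(formed) = 1101 − 932 = +169 kJ
For 3× the reaction as written: 3 × (+169) = +507 kJ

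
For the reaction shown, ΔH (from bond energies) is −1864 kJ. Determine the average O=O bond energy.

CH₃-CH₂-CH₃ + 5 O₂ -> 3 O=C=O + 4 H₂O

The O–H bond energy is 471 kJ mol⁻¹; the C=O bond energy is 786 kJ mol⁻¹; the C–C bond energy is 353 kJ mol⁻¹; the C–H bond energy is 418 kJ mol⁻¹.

Let D be the O=O bond energy.
Σ(broken) = 2×353 + 8×418 + 5×D = 4050 + 5D
Σ(formed) = 6×786 + 8×471 = 8484
ΔH = Σ(broken) − Σ(formed) = (4050 + 5D) − (8484) = −4434 + 5D
Setting this equal to −1864 kJ gives 5D = 2570, so D = 514 kJ/mol.

D(O=O) ≈ 514 kJ/mol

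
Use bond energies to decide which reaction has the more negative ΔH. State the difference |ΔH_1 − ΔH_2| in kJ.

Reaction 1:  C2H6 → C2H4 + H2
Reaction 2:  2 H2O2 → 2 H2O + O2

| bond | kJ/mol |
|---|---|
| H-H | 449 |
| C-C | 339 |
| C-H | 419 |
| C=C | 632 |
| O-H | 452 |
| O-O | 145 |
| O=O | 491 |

Reaction 2, by 297 kJ

Reaction 1:
  Bonds broken (reactants):
    C-C: 1 × 339 = 339
    C-H: 6 × 419 = 2514
    Σ(broken) = 2853 kJ
  Bonds formed (products):
    C-H: 4 × 419 = 1676
    C=C: 1 × 632 = 632
    H-H: 1 × 449 = 449
    Σ(formed) = 2757 kJ
  ΔH_1 = 2853 − 2757 = +96 kJ
Reaction 2:
  Bonds broken (reactants):
    O-H: 4 × 452 = 1808
    O-O: 2 × 145 = 290
    Σ(broken) = 2098 kJ
  Bonds formed (products):
    O-H: 4 × 452 = 1808
    O=O: 1 × 491 = 491
    Σ(formed) = 2299 kJ
  ΔH_2 = 2098 − 2299 = −201 kJ
ΔH_1 − ΔH_2 = +297 kJ, so reaction 2 has the more negative ΔH; |ΔH_1 − ΔH_2| = 297 kJ.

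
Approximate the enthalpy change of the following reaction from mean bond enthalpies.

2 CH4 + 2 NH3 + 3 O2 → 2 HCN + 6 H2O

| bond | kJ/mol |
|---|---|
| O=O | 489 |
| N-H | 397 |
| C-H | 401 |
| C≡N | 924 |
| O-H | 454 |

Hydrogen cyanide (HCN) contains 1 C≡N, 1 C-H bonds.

ΔH ≈ −1041 kJ

Bonds broken (reactants):
  C-H: 8 × 401 = 3208
  N-H: 6 × 397 = 2382
  O=O: 3 × 489 = 1467
  Σ(broken) = 7057 kJ
Bonds formed (products):
  C≡N: 2 × 924 = 1848
  C-H: 2 × 401 = 802
  O-H: 12 × 454 = 5448
  Σ(formed) = 8098 kJ
ΔH = Σ(broken) − Σ(formed) = 7057 − 8098 = −1041 kJ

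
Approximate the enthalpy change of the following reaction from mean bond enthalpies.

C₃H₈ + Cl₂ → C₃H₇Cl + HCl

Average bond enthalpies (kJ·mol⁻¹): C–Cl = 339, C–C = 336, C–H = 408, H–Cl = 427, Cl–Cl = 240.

ΔH ≈ −118 kJ

Bonds broken (reactants):
  C–C: 2 × 336 = 672
  C–H: 8 × 408 = 3264
  Cl–Cl: 1 × 240 = 240
  Σ(broken) = 4176 kJ
Bonds formed (products):
  C–C: 2 × 336 = 672
  C–Cl: 1 × 339 = 339
  C–H: 7 × 408 = 2856
  H–Cl: 1 × 427 = 427
  Σ(formed) = 4294 kJ
ΔH = Σ(broken) − Σ(formed) = 4176 − 4294 = −118 kJ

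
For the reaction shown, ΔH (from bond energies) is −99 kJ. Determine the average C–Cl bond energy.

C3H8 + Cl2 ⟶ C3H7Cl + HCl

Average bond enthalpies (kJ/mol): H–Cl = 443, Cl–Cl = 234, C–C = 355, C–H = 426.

D(C–Cl) ≈ 316 kJ/mol

Let D be the C–Cl bond energy.
Σ(broken) = 2×355 + 8×426 + 1×234 = 4352
Σ(formed) = 2×355 + 1×D + 7×426 + 1×443 = 4135 + D
ΔH = Σ(broken) − Σ(formed) = (4352) − (4135 + D) = +217 − D
Setting this equal to −99 kJ gives D = 316 kJ/mol.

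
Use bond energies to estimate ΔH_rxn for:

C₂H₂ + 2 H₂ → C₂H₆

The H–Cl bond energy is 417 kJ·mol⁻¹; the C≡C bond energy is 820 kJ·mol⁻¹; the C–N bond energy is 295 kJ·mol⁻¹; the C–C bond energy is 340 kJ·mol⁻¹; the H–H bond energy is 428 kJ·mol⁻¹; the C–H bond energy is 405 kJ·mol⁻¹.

Bonds broken (reactants):
  C≡C: 1 × 820 = 820
  C–H: 2 × 405 = 810
  H–H: 2 × 428 = 856
  Σ(broken) = 2486 kJ
Bonds formed (products):
  C–C: 1 × 340 = 340
  C–H: 6 × 405 = 2430
  Σ(formed) = 2770 kJ
ΔH = Σ(broken) − Σ(formed) = 2486 − 2770 = −284 kJ

ΔH ≈ −284 kJ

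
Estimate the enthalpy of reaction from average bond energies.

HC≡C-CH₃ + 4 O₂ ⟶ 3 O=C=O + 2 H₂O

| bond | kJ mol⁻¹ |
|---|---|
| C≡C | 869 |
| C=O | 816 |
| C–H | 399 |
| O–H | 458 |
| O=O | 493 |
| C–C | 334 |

Bonds broken (reactants):
  C≡C: 1 × 869 = 869
  C–C: 1 × 334 = 334
  C–H: 4 × 399 = 1596
  O=O: 4 × 493 = 1972
  Σ(broken) = 4771 kJ
Bonds formed (products):
  C=O: 6 × 816 = 4896
  O–H: 4 × 458 = 1832
  Σ(formed) = 6728 kJ
ΔH = Σ(broken) − Σ(formed) = 4771 − 6728 = −1957 kJ

ΔH ≈ −1957 kJ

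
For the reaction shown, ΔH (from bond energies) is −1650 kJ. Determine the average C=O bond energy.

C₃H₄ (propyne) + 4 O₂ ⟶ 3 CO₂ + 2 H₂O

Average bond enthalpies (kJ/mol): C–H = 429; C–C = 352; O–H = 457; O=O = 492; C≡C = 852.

Let D be the C=O bond energy.
Σ(broken) = 1×852 + 1×352 + 4×429 + 4×492 = 4888
Σ(formed) = 6×D + 4×457 = 1828 + 6D
ΔH = Σ(broken) − Σ(formed) = (4888) − (1828 + 6D) = +3060 − 6D
Setting this equal to −1650 kJ gives 6D = 4710, so D = 785 kJ/mol.

D(C=O) ≈ 785 kJ/mol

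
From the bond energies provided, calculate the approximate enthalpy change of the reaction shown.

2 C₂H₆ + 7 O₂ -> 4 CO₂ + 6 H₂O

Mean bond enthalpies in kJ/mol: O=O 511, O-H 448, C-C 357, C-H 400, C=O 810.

Bonds broken (reactants):
  C-C: 2 × 357 = 714
  C-H: 12 × 400 = 4800
  O=O: 7 × 511 = 3577
  Σ(broken) = 9091 kJ
Bonds formed (products):
  C=O: 8 × 810 = 6480
  O-H: 12 × 448 = 5376
  Σ(formed) = 11856 kJ
ΔH = Σ(broken) − Σ(formed) = 9091 − 11856 = −2765 kJ

ΔH ≈ −2765 kJ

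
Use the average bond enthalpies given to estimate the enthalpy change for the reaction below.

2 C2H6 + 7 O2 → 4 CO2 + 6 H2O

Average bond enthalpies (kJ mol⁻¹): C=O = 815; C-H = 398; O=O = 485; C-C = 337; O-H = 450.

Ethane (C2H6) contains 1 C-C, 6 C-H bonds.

ΔH ≈ −3075 kJ

Bonds broken (reactants):
  C-C: 2 × 337 = 674
  C-H: 12 × 398 = 4776
  O=O: 7 × 485 = 3395
  Σ(broken) = 8845 kJ
Bonds formed (products):
  C=O: 8 × 815 = 6520
  O-H: 12 × 450 = 5400
  Σ(formed) = 11920 kJ
ΔH = Σ(broken) − Σ(formed) = 8845 − 11920 = −3075 kJ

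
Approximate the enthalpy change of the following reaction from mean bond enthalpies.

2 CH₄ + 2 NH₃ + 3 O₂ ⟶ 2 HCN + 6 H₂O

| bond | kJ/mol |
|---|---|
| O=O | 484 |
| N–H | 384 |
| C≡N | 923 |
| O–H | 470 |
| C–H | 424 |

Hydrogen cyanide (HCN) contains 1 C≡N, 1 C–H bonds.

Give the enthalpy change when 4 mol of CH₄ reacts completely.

Bonds broken (reactants):
  C–H: 8 × 424 = 3392
  N–H: 6 × 384 = 2304
  O=O: 3 × 484 = 1452
  Σ(broken) = 7148 kJ
Bonds formed (products):
  C≡N: 2 × 923 = 1846
  C–H: 2 × 424 = 848
  O–H: 12 × 470 = 5640
  Σ(formed) = 8334 kJ
ΔH = Σ(broken) − Σ(formed) = 7148 − 8334 = −1186 kJ
For 2× the reaction as written: 2 × (−1186) = −2372 kJ

ΔH = −2372 kJ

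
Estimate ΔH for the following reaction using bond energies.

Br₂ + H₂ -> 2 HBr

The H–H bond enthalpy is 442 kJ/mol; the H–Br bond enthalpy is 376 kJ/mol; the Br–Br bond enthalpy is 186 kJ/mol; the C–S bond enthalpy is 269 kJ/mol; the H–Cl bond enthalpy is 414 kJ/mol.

Bonds broken (reactants):
  Br–Br: 1 × 186 = 186
  H–H: 1 × 442 = 442
  Σ(broken) = 628 kJ
Bonds formed (products):
  H–Br: 2 × 376 = 752
  Σ(formed) = 752 kJ
ΔH = Σ(broken) − Σ(formed) = 628 − 752 = −124 kJ

ΔH ≈ −124 kJ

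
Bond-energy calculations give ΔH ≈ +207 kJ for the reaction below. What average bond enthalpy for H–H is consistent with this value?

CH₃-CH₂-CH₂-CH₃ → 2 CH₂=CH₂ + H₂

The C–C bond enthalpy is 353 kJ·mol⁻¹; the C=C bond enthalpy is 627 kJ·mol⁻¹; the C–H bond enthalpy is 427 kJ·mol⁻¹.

Let D be the H–H bond energy.
Σ(broken) = 3×353 + 10×427 = 5329
Σ(formed) = 8×427 + 2×627 + 1×D = 4670 + D
ΔH = Σ(broken) − Σ(formed) = (5329) − (4670 + D) = +659 − D
Setting this equal to +207 kJ gives D = 452 kJ/mol.

D(H–H) ≈ 452 kJ/mol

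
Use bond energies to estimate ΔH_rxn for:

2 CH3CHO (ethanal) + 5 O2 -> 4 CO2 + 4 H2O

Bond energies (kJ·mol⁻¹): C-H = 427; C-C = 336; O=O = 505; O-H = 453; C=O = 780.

ΔH ≈ −1691 kJ

Bonds broken (reactants):
  C-C: 2 × 336 = 672
  C-H: 8 × 427 = 3416
  C=O: 2 × 780 = 1560
  O=O: 5 × 505 = 2525
  Σ(broken) = 8173 kJ
Bonds formed (products):
  C=O: 8 × 780 = 6240
  O-H: 8 × 453 = 3624
  Σ(formed) = 9864 kJ
ΔH = Σ(broken) − Σ(formed) = 8173 − 9864 = −1691 kJ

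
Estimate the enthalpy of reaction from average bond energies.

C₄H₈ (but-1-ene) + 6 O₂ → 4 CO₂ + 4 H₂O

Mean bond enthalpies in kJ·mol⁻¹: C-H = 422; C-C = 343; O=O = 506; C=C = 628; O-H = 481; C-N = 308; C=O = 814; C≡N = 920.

ΔH ≈ −2634 kJ

Bonds broken (reactants):
  C-C: 2 × 343 = 686
  C-H: 8 × 422 = 3376
  C=C: 1 × 628 = 628
  O=O: 6 × 506 = 3036
  Σ(broken) = 7726 kJ
Bonds formed (products):
  C=O: 8 × 814 = 6512
  O-H: 8 × 481 = 3848
  Σ(formed) = 10360 kJ
ΔH = Σ(broken) − Σ(formed) = 7726 − 10360 = −2634 kJ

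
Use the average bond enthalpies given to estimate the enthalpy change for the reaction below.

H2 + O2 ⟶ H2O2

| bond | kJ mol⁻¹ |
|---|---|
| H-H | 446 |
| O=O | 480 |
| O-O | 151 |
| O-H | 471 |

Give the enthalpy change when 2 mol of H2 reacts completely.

ΔH = −334 kJ

Bonds broken (reactants):
  H-H: 1 × 446 = 446
  O=O: 1 × 480 = 480
  Σ(broken) = 926 kJ
Bonds formed (products):
  O-H: 2 × 471 = 942
  O-O: 1 × 151 = 151
  Σ(formed) = 1093 kJ
ΔH = Σ(broken) − Σ(formed) = 926 − 1093 = −167 kJ
For 2× the reaction as written: 2 × (−167) = −334 kJ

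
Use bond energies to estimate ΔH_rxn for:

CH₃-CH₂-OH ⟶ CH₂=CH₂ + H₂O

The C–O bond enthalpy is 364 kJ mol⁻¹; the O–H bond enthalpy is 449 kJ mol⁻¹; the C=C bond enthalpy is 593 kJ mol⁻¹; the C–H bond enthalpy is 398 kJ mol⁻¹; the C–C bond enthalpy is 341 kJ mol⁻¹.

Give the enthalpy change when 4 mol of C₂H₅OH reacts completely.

ΔH = +244 kJ

Bonds broken (reactants):
  C–C: 1 × 341 = 341
  C–H: 5 × 398 = 1990
  C–O: 1 × 364 = 364
  O–H: 1 × 449 = 449
  Σ(broken) = 3144 kJ
Bonds formed (products):
  C–H: 4 × 398 = 1592
  C=C: 1 × 593 = 593
  O–H: 2 × 449 = 898
  Σ(formed) = 3083 kJ
ΔH = Σ(broken) − Σ(formed) = 3144 − 3083 = +61 kJ
For 4× the reaction as written: 4 × (+61) = +244 kJ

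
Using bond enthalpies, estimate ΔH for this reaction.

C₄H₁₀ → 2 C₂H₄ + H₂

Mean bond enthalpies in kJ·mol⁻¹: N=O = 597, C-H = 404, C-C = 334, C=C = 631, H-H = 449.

ΔH ≈ +99 kJ

Bonds broken (reactants):
  C-C: 3 × 334 = 1002
  C-H: 10 × 404 = 4040
  Σ(broken) = 5042 kJ
Bonds formed (products):
  C-H: 8 × 404 = 3232
  C=C: 2 × 631 = 1262
  H-H: 1 × 449 = 449
  Σ(formed) = 4943 kJ
ΔH = Σ(broken) − Σ(formed) = 5042 − 4943 = +99 kJ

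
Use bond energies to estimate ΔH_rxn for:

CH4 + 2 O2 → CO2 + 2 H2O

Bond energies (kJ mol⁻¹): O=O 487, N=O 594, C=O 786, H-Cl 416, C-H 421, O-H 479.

Bonds broken (reactants):
  C-H: 4 × 421 = 1684
  O=O: 2 × 487 = 974
  Σ(broken) = 2658 kJ
Bonds formed (products):
  C=O: 2 × 786 = 1572
  O-H: 4 × 479 = 1916
  Σ(formed) = 3488 kJ
ΔH = Σ(broken) − Σ(formed) = 2658 − 3488 = −830 kJ

ΔH ≈ −830 kJ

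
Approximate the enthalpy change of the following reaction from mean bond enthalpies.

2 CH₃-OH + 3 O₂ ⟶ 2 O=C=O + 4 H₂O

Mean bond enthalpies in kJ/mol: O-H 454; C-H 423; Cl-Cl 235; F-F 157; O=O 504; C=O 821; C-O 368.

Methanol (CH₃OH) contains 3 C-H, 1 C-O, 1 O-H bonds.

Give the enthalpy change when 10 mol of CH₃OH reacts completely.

Bonds broken (reactants):
  C-H: 6 × 423 = 2538
  C-O: 2 × 368 = 736
  O-H: 2 × 454 = 908
  O=O: 3 × 504 = 1512
  Σ(broken) = 5694 kJ
Bonds formed (products):
  C=O: 4 × 821 = 3284
  O-H: 8 × 454 = 3632
  Σ(formed) = 6916 kJ
ΔH = Σ(broken) − Σ(formed) = 5694 − 6916 = −1222 kJ
For 5× the reaction as written: 5 × (−1222) = −6110 kJ

ΔH = −6110 kJ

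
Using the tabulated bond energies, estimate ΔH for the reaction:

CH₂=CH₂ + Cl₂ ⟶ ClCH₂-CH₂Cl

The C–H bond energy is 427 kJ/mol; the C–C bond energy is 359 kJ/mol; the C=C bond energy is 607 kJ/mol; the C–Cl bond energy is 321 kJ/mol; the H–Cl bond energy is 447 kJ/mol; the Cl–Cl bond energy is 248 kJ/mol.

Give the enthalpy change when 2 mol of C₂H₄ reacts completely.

Bonds broken (reactants):
  C–H: 4 × 427 = 1708
  C=C: 1 × 607 = 607
  Cl–Cl: 1 × 248 = 248
  Σ(broken) = 2563 kJ
Bonds formed (products):
  C–C: 1 × 359 = 359
  C–Cl: 2 × 321 = 642
  C–H: 4 × 427 = 1708
  Σ(formed) = 2709 kJ
ΔH = Σ(broken) − Σ(formed) = 2563 − 2709 = −146 kJ
For 2× the reaction as written: 2 × (−146) = −292 kJ

ΔH = −292 kJ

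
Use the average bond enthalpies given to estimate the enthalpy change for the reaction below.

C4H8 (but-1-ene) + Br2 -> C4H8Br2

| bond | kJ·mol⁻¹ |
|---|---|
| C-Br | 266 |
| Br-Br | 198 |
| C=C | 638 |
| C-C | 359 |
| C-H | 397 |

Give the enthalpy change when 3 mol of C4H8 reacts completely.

Bonds broken (reactants):
  Br-Br: 1 × 198 = 198
  C-C: 2 × 359 = 718
  C-H: 8 × 397 = 3176
  C=C: 1 × 638 = 638
  Σ(broken) = 4730 kJ
Bonds formed (products):
  C-Br: 2 × 266 = 532
  C-C: 3 × 359 = 1077
  C-H: 8 × 397 = 3176
  Σ(formed) = 4785 kJ
ΔH = Σ(broken) − Σ(formed) = 4730 − 4785 = −55 kJ
For 3× the reaction as written: 3 × (−55) = −165 kJ

ΔH = −165 kJ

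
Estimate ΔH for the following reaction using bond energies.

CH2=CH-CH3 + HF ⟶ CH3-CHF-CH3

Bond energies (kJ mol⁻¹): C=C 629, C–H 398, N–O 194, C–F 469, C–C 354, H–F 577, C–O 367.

ΔH ≈ −15 kJ

Bonds broken (reactants):
  C–C: 1 × 354 = 354
  C–H: 6 × 398 = 2388
  C=C: 1 × 629 = 629
  H–F: 1 × 577 = 577
  Σ(broken) = 3948 kJ
Bonds formed (products):
  C–C: 2 × 354 = 708
  C–F: 1 × 469 = 469
  C–H: 7 × 398 = 2786
  Σ(formed) = 3963 kJ
ΔH = Σ(broken) − Σ(formed) = 3948 − 3963 = −15 kJ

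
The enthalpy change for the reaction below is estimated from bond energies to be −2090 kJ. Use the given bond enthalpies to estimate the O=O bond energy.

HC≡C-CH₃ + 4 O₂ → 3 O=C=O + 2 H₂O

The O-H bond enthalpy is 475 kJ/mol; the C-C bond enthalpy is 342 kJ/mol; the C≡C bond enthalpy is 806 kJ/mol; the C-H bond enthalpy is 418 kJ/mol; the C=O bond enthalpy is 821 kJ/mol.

Let D be the O=O bond energy.
Σ(broken) = 1×806 + 1×342 + 4×418 + 4×D = 2820 + 4D
Σ(formed) = 6×821 + 4×475 = 6826
ΔH = Σ(broken) − Σ(formed) = (2820 + 4D) − (6826) = −4006 + 4D
Setting this equal to −2090 kJ gives 4D = 1916, so D = 479 kJ/mol.

D(O=O) ≈ 479 kJ/mol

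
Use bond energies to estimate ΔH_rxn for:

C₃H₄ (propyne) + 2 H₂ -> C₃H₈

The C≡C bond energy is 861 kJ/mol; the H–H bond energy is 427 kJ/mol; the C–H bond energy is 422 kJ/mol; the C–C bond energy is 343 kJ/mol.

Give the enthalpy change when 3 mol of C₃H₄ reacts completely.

ΔH = −948 kJ

Bonds broken (reactants):
  C≡C: 1 × 861 = 861
  C–C: 1 × 343 = 343
  C–H: 4 × 422 = 1688
  H–H: 2 × 427 = 854
  Σ(broken) = 3746 kJ
Bonds formed (products):
  C–C: 2 × 343 = 686
  C–H: 8 × 422 = 3376
  Σ(formed) = 4062 kJ
ΔH = Σ(broken) − Σ(formed) = 3746 − 4062 = −316 kJ
For 3× the reaction as written: 3 × (−316) = −948 kJ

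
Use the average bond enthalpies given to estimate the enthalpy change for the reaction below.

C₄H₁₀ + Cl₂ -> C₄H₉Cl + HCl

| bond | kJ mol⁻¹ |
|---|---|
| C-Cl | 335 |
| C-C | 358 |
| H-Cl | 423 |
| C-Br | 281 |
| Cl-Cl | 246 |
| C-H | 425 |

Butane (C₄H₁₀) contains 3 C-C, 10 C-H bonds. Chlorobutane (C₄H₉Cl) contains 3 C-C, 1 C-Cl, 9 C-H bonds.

Bonds broken (reactants):
  C-C: 3 × 358 = 1074
  C-H: 10 × 425 = 4250
  Cl-Cl: 1 × 246 = 246
  Σ(broken) = 5570 kJ
Bonds formed (products):
  C-C: 3 × 358 = 1074
  C-Cl: 1 × 335 = 335
  C-H: 9 × 425 = 3825
  H-Cl: 1 × 423 = 423
  Σ(formed) = 5657 kJ
ΔH = Σ(broken) − Σ(formed) = 5570 − 5657 = −87 kJ

ΔH ≈ −87 kJ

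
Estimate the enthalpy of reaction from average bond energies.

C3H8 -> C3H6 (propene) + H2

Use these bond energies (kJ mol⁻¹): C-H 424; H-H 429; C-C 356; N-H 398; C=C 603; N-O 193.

Bonds broken (reactants):
  C-C: 2 × 356 = 712
  C-H: 8 × 424 = 3392
  Σ(broken) = 4104 kJ
Bonds formed (products):
  C-C: 1 × 356 = 356
  C-H: 6 × 424 = 2544
  C=C: 1 × 603 = 603
  H-H: 1 × 429 = 429
  Σ(formed) = 3932 kJ
ΔH = Σ(broken) − Σ(formed) = 4104 − 3932 = +172 kJ

ΔH ≈ +172 kJ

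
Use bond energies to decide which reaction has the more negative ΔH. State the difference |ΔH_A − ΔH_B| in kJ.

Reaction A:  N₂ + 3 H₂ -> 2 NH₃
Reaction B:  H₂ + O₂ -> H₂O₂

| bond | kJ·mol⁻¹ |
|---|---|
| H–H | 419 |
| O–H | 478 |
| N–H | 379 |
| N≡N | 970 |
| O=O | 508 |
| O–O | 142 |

Reaction B, by 124 kJ

Reaction A:
  Bonds broken (reactants):
    H–H: 3 × 419 = 1257
    N≡N: 1 × 970 = 970
    Σ(broken) = 2227 kJ
  Bonds formed (products):
    N–H: 6 × 379 = 2274
    Σ(formed) = 2274 kJ
  ΔH_A = 2227 − 2274 = −47 kJ
Reaction B:
  Bonds broken (reactants):
    H–H: 1 × 419 = 419
    O=O: 1 × 508 = 508
    Σ(broken) = 927 kJ
  Bonds formed (products):
    O–H: 2 × 478 = 956
    O–O: 1 × 142 = 142
    Σ(formed) = 1098 kJ
  ΔH_B = 927 − 1098 = −171 kJ
ΔH_A − ΔH_B = +124 kJ, so reaction B has the more negative ΔH; |ΔH_A − ΔH_B| = 124 kJ.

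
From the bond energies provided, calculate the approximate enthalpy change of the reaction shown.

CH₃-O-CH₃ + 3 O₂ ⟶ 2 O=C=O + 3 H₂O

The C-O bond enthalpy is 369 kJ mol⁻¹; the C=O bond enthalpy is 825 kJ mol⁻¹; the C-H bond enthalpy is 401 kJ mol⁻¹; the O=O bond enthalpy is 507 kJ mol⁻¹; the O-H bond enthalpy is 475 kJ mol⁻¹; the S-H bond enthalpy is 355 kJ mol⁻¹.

Bonds broken (reactants):
  C-H: 6 × 401 = 2406
  C-O: 2 × 369 = 738
  O=O: 3 × 507 = 1521
  Σ(broken) = 4665 kJ
Bonds formed (products):
  C=O: 4 × 825 = 3300
  O-H: 6 × 475 = 2850
  Σ(formed) = 6150 kJ
ΔH = Σ(broken) − Σ(formed) = 4665 − 6150 = −1485 kJ

ΔH ≈ −1485 kJ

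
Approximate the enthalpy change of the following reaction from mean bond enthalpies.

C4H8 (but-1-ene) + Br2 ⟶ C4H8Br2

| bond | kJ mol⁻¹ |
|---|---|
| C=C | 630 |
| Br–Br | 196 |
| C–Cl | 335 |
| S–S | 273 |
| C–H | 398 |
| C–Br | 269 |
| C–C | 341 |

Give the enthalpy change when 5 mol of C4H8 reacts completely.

ΔH = −265 kJ

Bonds broken (reactants):
  Br–Br: 1 × 196 = 196
  C–C: 2 × 341 = 682
  C–H: 8 × 398 = 3184
  C=C: 1 × 630 = 630
  Σ(broken) = 4692 kJ
Bonds formed (products):
  C–Br: 2 × 269 = 538
  C–C: 3 × 341 = 1023
  C–H: 8 × 398 = 3184
  Σ(formed) = 4745 kJ
ΔH = Σ(broken) − Σ(formed) = 4692 − 4745 = −53 kJ
For 5× the reaction as written: 5 × (−53) = −265 kJ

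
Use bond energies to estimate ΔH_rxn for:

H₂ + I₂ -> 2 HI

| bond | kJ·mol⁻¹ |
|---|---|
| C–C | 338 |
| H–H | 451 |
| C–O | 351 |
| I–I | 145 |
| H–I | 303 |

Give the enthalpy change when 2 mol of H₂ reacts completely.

Bonds broken (reactants):
  H–H: 1 × 451 = 451
  I–I: 1 × 145 = 145
  Σ(broken) = 596 kJ
Bonds formed (products):
  H–I: 2 × 303 = 606
  Σ(formed) = 606 kJ
ΔH = Σ(broken) − Σ(formed) = 596 − 606 = −10 kJ
For 2× the reaction as written: 2 × (−10) = −20 kJ

ΔH = −20 kJ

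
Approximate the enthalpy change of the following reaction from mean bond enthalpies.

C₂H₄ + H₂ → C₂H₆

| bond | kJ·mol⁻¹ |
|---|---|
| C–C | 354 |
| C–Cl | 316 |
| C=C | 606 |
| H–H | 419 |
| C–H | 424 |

ΔH ≈ −177 kJ

Bonds broken (reactants):
  C–H: 4 × 424 = 1696
  C=C: 1 × 606 = 606
  H–H: 1 × 419 = 419
  Σ(broken) = 2721 kJ
Bonds formed (products):
  C–C: 1 × 354 = 354
  C–H: 6 × 424 = 2544
  Σ(formed) = 2898 kJ
ΔH = Σ(broken) − Σ(formed) = 2721 − 2898 = −177 kJ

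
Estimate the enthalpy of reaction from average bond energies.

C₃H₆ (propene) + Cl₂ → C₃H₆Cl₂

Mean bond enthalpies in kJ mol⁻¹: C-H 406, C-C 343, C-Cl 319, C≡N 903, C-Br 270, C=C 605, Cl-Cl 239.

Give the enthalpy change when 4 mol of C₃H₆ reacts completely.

ΔH = −548 kJ

Bonds broken (reactants):
  C-C: 1 × 343 = 343
  C-H: 6 × 406 = 2436
  C=C: 1 × 605 = 605
  Cl-Cl: 1 × 239 = 239
  Σ(broken) = 3623 kJ
Bonds formed (products):
  C-C: 2 × 343 = 686
  C-Cl: 2 × 319 = 638
  C-H: 6 × 406 = 2436
  Σ(formed) = 3760 kJ
ΔH = Σ(broken) − Σ(formed) = 3623 − 3760 = −137 kJ
For 4× the reaction as written: 4 × (−137) = −548 kJ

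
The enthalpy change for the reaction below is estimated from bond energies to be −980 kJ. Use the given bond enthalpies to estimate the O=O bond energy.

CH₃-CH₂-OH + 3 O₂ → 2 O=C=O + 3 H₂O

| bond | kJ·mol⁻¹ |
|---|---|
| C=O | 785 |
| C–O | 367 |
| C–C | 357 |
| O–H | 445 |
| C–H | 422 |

D(O=O) ≈ 517 kJ/mol

Let D be the O=O bond energy.
Σ(broken) = 1×357 + 5×422 + 1×367 + 1×445 + 3×D = 3279 + 3D
Σ(formed) = 4×785 + 6×445 = 5810
ΔH = Σ(broken) − Σ(formed) = (3279 + 3D) − (5810) = −2531 + 3D
Setting this equal to −980 kJ gives 3D = 1551, so D = 517 kJ/mol.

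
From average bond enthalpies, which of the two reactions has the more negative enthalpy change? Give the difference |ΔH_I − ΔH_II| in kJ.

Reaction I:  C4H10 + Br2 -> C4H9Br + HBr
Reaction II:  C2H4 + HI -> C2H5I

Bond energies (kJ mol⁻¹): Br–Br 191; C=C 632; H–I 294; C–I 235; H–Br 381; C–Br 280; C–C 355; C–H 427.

Reaction II, by 48 kJ

Reaction I:
  Bonds broken (reactants):
    Br–Br: 1 × 191 = 191
    C–C: 3 × 355 = 1065
    C–H: 10 × 427 = 4270
    Σ(broken) = 5526 kJ
  Bonds formed (products):
    C–Br: 1 × 280 = 280
    C–C: 3 × 355 = 1065
    C–H: 9 × 427 = 3843
    H–Br: 1 × 381 = 381
    Σ(formed) = 5569 kJ
  ΔH_I = 5526 − 5569 = −43 kJ
Reaction II:
  Bonds broken (reactants):
    C–H: 4 × 427 = 1708
    C=C: 1 × 632 = 632
    H–I: 1 × 294 = 294
    Σ(broken) = 2634 kJ
  Bonds formed (products):
    C–C: 1 × 355 = 355
    C–H: 5 × 427 = 2135
    C–I: 1 × 235 = 235
    Σ(formed) = 2725 kJ
  ΔH_II = 2634 − 2725 = −91 kJ
ΔH_I − ΔH_II = +48 kJ, so reaction II has the more negative ΔH; |ΔH_I − ΔH_II| = 48 kJ.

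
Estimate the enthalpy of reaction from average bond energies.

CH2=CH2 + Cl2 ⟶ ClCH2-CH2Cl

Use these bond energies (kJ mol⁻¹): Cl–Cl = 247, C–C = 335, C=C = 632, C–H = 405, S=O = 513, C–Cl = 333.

ΔH ≈ −122 kJ

Bonds broken (reactants):
  C–H: 4 × 405 = 1620
  C=C: 1 × 632 = 632
  Cl–Cl: 1 × 247 = 247
  Σ(broken) = 2499 kJ
Bonds formed (products):
  C–C: 1 × 335 = 335
  C–Cl: 2 × 333 = 666
  C–H: 4 × 405 = 1620
  Σ(formed) = 2621 kJ
ΔH = Σ(broken) − Σ(formed) = 2499 − 2621 = −122 kJ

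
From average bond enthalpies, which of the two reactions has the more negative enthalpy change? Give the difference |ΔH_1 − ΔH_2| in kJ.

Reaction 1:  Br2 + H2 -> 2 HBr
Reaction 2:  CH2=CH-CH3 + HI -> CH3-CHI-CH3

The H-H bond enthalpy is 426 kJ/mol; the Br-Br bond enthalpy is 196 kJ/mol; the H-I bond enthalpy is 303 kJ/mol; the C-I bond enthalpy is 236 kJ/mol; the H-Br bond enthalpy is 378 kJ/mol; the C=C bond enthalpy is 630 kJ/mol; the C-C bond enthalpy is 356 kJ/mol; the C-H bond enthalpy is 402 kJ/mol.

Reaction 1:
  Bonds broken (reactants):
    Br-Br: 1 × 196 = 196
    H-H: 1 × 426 = 426
    Σ(broken) = 622 kJ
  Bonds formed (products):
    H-Br: 2 × 378 = 756
    Σ(formed) = 756 kJ
  ΔH_1 = 622 − 756 = −134 kJ
Reaction 2:
  Bonds broken (reactants):
    C-C: 1 × 356 = 356
    C-H: 6 × 402 = 2412
    C=C: 1 × 630 = 630
    H-I: 1 × 303 = 303
    Σ(broken) = 3701 kJ
  Bonds formed (products):
    C-C: 2 × 356 = 712
    C-H: 7 × 402 = 2814
    C-I: 1 × 236 = 236
    Σ(formed) = 3762 kJ
  ΔH_2 = 3701 − 3762 = −61 kJ
ΔH_1 − ΔH_2 = −73 kJ, so reaction 1 has the more negative ΔH; |ΔH_1 − ΔH_2| = 73 kJ.

Reaction 1, by 73 kJ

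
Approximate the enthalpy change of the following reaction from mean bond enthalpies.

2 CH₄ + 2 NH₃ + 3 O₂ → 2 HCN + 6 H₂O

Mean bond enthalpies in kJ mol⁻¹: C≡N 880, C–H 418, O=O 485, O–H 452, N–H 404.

ΔH ≈ −797 kJ

Bonds broken (reactants):
  C–H: 8 × 418 = 3344
  N–H: 6 × 404 = 2424
  O=O: 3 × 485 = 1455
  Σ(broken) = 7223 kJ
Bonds formed (products):
  C≡N: 2 × 880 = 1760
  C–H: 2 × 418 = 836
  O–H: 12 × 452 = 5424
  Σ(formed) = 8020 kJ
ΔH = Σ(broken) − Σ(formed) = 7223 − 8020 = −797 kJ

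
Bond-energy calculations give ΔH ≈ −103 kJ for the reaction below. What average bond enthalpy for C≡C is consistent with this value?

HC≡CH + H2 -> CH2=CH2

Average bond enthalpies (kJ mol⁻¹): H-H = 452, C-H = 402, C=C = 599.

Let D be the C≡C bond energy.
Σ(broken) = 1×D + 2×402 + 1×452 = 1256 + D
Σ(formed) = 4×402 + 1×599 = 2207
ΔH = Σ(broken) − Σ(formed) = (1256 + D) − (2207) = −951 + D
Setting this equal to −103 kJ gives D = 848 kJ/mol.

D(C≡C) ≈ 848 kJ/mol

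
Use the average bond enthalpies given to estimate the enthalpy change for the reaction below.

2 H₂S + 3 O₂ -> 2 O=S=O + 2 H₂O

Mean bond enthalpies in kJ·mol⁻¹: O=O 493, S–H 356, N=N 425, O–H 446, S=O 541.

Bonds broken (reactants):
  O=O: 3 × 493 = 1479
  S–H: 4 × 356 = 1424
  Σ(broken) = 2903 kJ
Bonds formed (products):
  O–H: 4 × 446 = 1784
  S=O: 4 × 541 = 2164
  Σ(formed) = 3948 kJ
ΔH = Σ(broken) − Σ(formed) = 2903 − 3948 = −1045 kJ

ΔH ≈ −1045 kJ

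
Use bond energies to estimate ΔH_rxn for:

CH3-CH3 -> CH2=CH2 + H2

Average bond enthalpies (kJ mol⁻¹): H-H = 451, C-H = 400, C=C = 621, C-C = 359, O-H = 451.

ΔH ≈ +87 kJ

Bonds broken (reactants):
  C-C: 1 × 359 = 359
  C-H: 6 × 400 = 2400
  Σ(broken) = 2759 kJ
Bonds formed (products):
  C-H: 4 × 400 = 1600
  C=C: 1 × 621 = 621
  H-H: 1 × 451 = 451
  Σ(formed) = 2672 kJ
ΔH = Σ(broken) − Σ(formed) = 2759 − 2672 = +87 kJ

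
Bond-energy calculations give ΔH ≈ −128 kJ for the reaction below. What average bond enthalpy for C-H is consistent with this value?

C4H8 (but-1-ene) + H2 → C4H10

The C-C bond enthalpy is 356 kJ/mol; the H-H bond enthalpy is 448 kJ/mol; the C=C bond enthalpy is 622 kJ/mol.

Let D be the C-H bond energy.
Σ(broken) = 2×356 + 8×D + 1×622 + 1×448 = 1782 + 8D
Σ(formed) = 3×356 + 10×D = 1068 + 10D
ΔH = Σ(broken) − Σ(formed) = (1782 + 8D) − (1068 + 10D) = +714 − 2D
Setting this equal to −128 kJ gives 2D = 842, so D = 421 kJ/mol.

D(C-H) ≈ 421 kJ/mol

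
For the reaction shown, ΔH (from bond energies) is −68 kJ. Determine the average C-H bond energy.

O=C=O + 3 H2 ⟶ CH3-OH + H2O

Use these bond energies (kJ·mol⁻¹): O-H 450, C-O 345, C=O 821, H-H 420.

Let D be the C-H bond energy.
Σ(broken) = 2×821 + 3×420 = 2902
Σ(formed) = 3×D + 1×345 + 3×450 = 1695 + 3D
ΔH = Σ(broken) − Σ(formed) = (2902) − (1695 + 3D) = +1207 − 3D
Setting this equal to −68 kJ gives 3D = 1275, so D = 425 kJ/mol.

D(C-H) ≈ 425 kJ/mol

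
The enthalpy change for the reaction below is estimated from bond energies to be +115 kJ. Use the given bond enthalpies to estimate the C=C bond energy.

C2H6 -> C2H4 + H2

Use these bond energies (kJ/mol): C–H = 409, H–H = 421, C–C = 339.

Let D be the C=C bond energy.
Σ(broken) = 1×339 + 6×409 = 2793
Σ(formed) = 4×409 + 1×D + 1×421 = 2057 + D
ΔH = Σ(broken) − Σ(formed) = (2793) − (2057 + D) = +736 − D
Setting this equal to +115 kJ gives D = 621 kJ/mol.

D(C=C) ≈ 621 kJ/mol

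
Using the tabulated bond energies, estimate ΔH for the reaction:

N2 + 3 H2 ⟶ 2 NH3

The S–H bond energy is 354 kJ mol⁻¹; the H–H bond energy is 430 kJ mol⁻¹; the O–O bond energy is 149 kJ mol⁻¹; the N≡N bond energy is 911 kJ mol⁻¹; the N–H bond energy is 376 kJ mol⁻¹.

ΔH ≈ −55 kJ

Bonds broken (reactants):
  H–H: 3 × 430 = 1290
  N≡N: 1 × 911 = 911
  Σ(broken) = 2201 kJ
Bonds formed (products):
  N–H: 6 × 376 = 2256
  Σ(formed) = 2256 kJ
ΔH = Σ(broken) − Σ(formed) = 2201 − 2256 = −55 kJ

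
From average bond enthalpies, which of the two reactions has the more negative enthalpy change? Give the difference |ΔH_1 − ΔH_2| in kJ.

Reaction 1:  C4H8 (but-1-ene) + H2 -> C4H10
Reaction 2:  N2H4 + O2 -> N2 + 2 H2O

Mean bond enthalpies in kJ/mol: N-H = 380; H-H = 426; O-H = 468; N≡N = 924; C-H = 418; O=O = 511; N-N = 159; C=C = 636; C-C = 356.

Reaction 2, by 476 kJ

Reaction 1:
  Bonds broken (reactants):
    C-C: 2 × 356 = 712
    C-H: 8 × 418 = 3344
    C=C: 1 × 636 = 636
    H-H: 1 × 426 = 426
    Σ(broken) = 5118 kJ
  Bonds formed (products):
    C-C: 3 × 356 = 1068
    C-H: 10 × 418 = 4180
    Σ(formed) = 5248 kJ
  ΔH_1 = 5118 − 5248 = −130 kJ
Reaction 2:
  Bonds broken (reactants):
    N-H: 4 × 380 = 1520
    N-N: 1 × 159 = 159
    O=O: 1 × 511 = 511
    Σ(broken) = 2190 kJ
  Bonds formed (products):
    N≡N: 1 × 924 = 924
    O-H: 4 × 468 = 1872
    Σ(formed) = 2796 kJ
  ΔH_2 = 2190 − 2796 = −606 kJ
ΔH_1 − ΔH_2 = +476 kJ, so reaction 2 has the more negative ΔH; |ΔH_1 − ΔH_2| = 476 kJ.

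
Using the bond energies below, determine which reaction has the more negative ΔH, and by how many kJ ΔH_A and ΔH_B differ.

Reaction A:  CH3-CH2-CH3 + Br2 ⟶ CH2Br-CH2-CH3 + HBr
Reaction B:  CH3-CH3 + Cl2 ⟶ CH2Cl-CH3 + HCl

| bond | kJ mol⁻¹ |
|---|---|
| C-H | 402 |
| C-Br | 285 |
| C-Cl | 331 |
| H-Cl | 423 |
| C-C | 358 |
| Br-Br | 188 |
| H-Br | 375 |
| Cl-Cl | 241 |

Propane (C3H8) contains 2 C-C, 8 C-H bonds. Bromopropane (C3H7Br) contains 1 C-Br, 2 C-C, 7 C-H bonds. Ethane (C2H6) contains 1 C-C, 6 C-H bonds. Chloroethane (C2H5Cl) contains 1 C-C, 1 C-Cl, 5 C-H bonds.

Reaction B, by 41 kJ

Reaction A:
  Bonds broken (reactants):
    Br-Br: 1 × 188 = 188
    C-C: 2 × 358 = 716
    C-H: 8 × 402 = 3216
    Σ(broken) = 4120 kJ
  Bonds formed (products):
    C-Br: 1 × 285 = 285
    C-C: 2 × 358 = 716
    C-H: 7 × 402 = 2814
    H-Br: 1 × 375 = 375
    Σ(formed) = 4190 kJ
  ΔH_A = 4120 − 4190 = −70 kJ
Reaction B:
  Bonds broken (reactants):
    C-C: 1 × 358 = 358
    C-H: 6 × 402 = 2412
    Cl-Cl: 1 × 241 = 241
    Σ(broken) = 3011 kJ
  Bonds formed (products):
    C-C: 1 × 358 = 358
    C-Cl: 1 × 331 = 331
    C-H: 5 × 402 = 2010
    H-Cl: 1 × 423 = 423
    Σ(formed) = 3122 kJ
  ΔH_B = 3011 − 3122 = −111 kJ
ΔH_A − ΔH_B = +41 kJ, so reaction B has the more negative ΔH; |ΔH_A − ΔH_B| = 41 kJ.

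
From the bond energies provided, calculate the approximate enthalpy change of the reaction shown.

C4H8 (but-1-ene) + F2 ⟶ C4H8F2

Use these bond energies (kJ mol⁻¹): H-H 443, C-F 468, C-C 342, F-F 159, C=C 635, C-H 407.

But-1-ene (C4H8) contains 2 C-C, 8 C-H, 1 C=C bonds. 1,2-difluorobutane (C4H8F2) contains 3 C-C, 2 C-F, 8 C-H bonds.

Bonds broken (reactants):
  C-C: 2 × 342 = 684
  C-H: 8 × 407 = 3256
  C=C: 1 × 635 = 635
  F-F: 1 × 159 = 159
  Σ(broken) = 4734 kJ
Bonds formed (products):
  C-C: 3 × 342 = 1026
  C-F: 2 × 468 = 936
  C-H: 8 × 407 = 3256
  Σ(formed) = 5218 kJ
ΔH = Σ(broken) − Σ(formed) = 4734 − 5218 = −484 kJ

ΔH ≈ −484 kJ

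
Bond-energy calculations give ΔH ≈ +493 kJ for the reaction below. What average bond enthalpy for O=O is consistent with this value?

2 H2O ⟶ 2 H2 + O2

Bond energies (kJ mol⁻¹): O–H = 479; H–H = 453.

D(O=O) ≈ 517 kJ/mol

Let D be the O=O bond energy.
Σ(broken) = 4×479 = 1916
Σ(formed) = 2×453 + 1×D = 906 + D
ΔH = Σ(broken) − Σ(formed) = (1916) − (906 + D) = +1010 − D
Setting this equal to +493 kJ gives D = 517 kJ/mol.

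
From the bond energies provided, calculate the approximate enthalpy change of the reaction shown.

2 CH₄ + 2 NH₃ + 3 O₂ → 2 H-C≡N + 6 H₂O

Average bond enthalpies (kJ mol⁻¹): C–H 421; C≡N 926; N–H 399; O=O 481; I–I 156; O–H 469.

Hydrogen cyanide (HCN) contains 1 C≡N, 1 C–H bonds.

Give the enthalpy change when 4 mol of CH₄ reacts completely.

ΔH = −2234 kJ

Bonds broken (reactants):
  C–H: 8 × 421 = 3368
  N–H: 6 × 399 = 2394
  O=O: 3 × 481 = 1443
  Σ(broken) = 7205 kJ
Bonds formed (products):
  C≡N: 2 × 926 = 1852
  C–H: 2 × 421 = 842
  O–H: 12 × 469 = 5628
  Σ(formed) = 8322 kJ
ΔH = Σ(broken) − Σ(formed) = 7205 − 8322 = −1117 kJ
For 2× the reaction as written: 2 × (−1117) = −2234 kJ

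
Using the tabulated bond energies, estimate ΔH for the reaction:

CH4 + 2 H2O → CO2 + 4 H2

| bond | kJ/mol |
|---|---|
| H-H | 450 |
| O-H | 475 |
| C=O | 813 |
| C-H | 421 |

Bonds broken (reactants):
  C-H: 4 × 421 = 1684
  O-H: 4 × 475 = 1900
  Σ(broken) = 3584 kJ
Bonds formed (products):
  C=O: 2 × 813 = 1626
  H-H: 4 × 450 = 1800
  Σ(formed) = 3426 kJ
ΔH = Σ(broken) − Σ(formed) = 3584 − 3426 = +158 kJ

ΔH ≈ +158 kJ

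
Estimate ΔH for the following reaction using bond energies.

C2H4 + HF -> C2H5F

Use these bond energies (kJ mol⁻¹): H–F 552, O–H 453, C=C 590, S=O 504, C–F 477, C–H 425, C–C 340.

ΔH ≈ −100 kJ

Bonds broken (reactants):
  C–H: 4 × 425 = 1700
  C=C: 1 × 590 = 590
  H–F: 1 × 552 = 552
  Σ(broken) = 2842 kJ
Bonds formed (products):
  C–C: 1 × 340 = 340
  C–F: 1 × 477 = 477
  C–H: 5 × 425 = 2125
  Σ(formed) = 2942 kJ
ΔH = Σ(broken) − Σ(formed) = 2842 − 2942 = −100 kJ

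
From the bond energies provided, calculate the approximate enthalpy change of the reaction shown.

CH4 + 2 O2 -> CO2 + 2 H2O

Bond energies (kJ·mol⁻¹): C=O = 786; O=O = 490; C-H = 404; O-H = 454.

Bonds broken (reactants):
  C-H: 4 × 404 = 1616
  O=O: 2 × 490 = 980
  Σ(broken) = 2596 kJ
Bonds formed (products):
  C=O: 2 × 786 = 1572
  O-H: 4 × 454 = 1816
  Σ(formed) = 3388 kJ
ΔH = Σ(broken) − Σ(formed) = 2596 − 3388 = −792 kJ

ΔH ≈ −792 kJ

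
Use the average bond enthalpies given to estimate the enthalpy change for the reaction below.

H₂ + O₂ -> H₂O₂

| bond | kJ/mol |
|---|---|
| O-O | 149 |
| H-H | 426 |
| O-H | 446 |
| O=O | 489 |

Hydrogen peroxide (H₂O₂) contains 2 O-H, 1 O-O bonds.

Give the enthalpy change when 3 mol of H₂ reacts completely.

ΔH = −378 kJ

Bonds broken (reactants):
  H-H: 1 × 426 = 426
  O=O: 1 × 489 = 489
  Σ(broken) = 915 kJ
Bonds formed (products):
  O-H: 2 × 446 = 892
  O-O: 1 × 149 = 149
  Σ(formed) = 1041 kJ
ΔH = Σ(broken) − Σ(formed) = 915 − 1041 = −126 kJ
For 3× the reaction as written: 3 × (−126) = −378 kJ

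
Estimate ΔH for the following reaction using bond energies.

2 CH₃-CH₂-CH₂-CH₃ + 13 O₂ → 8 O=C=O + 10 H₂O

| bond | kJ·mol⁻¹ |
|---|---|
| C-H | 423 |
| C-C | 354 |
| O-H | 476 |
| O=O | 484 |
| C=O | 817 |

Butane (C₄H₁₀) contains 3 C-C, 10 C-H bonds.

ΔH ≈ −5716 kJ

Bonds broken (reactants):
  C-C: 6 × 354 = 2124
  C-H: 20 × 423 = 8460
  O=O: 13 × 484 = 6292
  Σ(broken) = 16876 kJ
Bonds formed (products):
  C=O: 16 × 817 = 13072
  O-H: 20 × 476 = 9520
  Σ(formed) = 22592 kJ
ΔH = Σ(broken) − Σ(formed) = 16876 − 22592 = −5716 kJ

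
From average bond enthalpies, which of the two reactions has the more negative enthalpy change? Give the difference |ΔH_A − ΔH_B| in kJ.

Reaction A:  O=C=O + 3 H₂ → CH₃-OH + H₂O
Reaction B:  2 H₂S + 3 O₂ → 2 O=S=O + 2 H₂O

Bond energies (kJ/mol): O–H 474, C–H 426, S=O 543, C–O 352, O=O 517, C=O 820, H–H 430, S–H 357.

Reaction B, by 967 kJ

Reaction A:
  Bonds broken (reactants):
    C=O: 2 × 820 = 1640
    H–H: 3 × 430 = 1290
    Σ(broken) = 2930 kJ
  Bonds formed (products):
    C–H: 3 × 426 = 1278
    C–O: 1 × 352 = 352
    O–H: 3 × 474 = 1422
    Σ(formed) = 3052 kJ
  ΔH_A = 2930 − 3052 = −122 kJ
Reaction B:
  Bonds broken (reactants):
    O=O: 3 × 517 = 1551
    S–H: 4 × 357 = 1428
    Σ(broken) = 2979 kJ
  Bonds formed (products):
    O–H: 4 × 474 = 1896
    S=O: 4 × 543 = 2172
    Σ(formed) = 4068 kJ
  ΔH_B = 2979 − 4068 = −1089 kJ
ΔH_A − ΔH_B = +967 kJ, so reaction B has the more negative ΔH; |ΔH_A − ΔH_B| = 967 kJ.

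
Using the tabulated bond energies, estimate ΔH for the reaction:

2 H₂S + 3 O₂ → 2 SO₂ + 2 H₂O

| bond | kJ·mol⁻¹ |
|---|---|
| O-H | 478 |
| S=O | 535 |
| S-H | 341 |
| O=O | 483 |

ΔH ≈ −1239 kJ

Bonds broken (reactants):
  O=O: 3 × 483 = 1449
  S-H: 4 × 341 = 1364
  Σ(broken) = 2813 kJ
Bonds formed (products):
  O-H: 4 × 478 = 1912
  S=O: 4 × 535 = 2140
  Σ(formed) = 4052 kJ
ΔH = Σ(broken) − Σ(formed) = 2813 − 4052 = −1239 kJ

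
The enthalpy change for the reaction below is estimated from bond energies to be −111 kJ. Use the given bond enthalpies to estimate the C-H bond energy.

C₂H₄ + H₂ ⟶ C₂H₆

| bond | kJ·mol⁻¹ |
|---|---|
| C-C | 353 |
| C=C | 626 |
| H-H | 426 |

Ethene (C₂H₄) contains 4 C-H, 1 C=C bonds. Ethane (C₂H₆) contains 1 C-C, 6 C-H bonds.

D(C-H) ≈ 405 kJ/mol

Let D be the C-H bond energy.
Σ(broken) = 4×D + 1×626 + 1×426 = 1052 + 4D
Σ(formed) = 1×353 + 6×D = 353 + 6D
ΔH = Σ(broken) − Σ(formed) = (1052 + 4D) − (353 + 6D) = +699 − 2D
Setting this equal to −111 kJ gives 2D = 810, so D = 405 kJ/mol.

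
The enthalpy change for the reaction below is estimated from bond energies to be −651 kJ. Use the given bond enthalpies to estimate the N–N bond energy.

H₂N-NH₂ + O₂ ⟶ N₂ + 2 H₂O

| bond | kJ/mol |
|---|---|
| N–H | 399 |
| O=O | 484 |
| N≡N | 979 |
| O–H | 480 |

D(N–N) ≈ 168 kJ/mol

Let D be the N–N bond energy.
Σ(broken) = 4×399 + 1×D + 1×484 = 2080 + D
Σ(formed) = 1×979 + 4×480 = 2899
ΔH = Σ(broken) − Σ(formed) = (2080 + D) − (2899) = −819 + D
Setting this equal to −651 kJ gives D = 168 kJ/mol.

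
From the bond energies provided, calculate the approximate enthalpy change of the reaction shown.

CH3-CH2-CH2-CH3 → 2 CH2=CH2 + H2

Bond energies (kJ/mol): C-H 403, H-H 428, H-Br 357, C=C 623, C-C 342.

ΔH ≈ +158 kJ

Bonds broken (reactants):
  C-C: 3 × 342 = 1026
  C-H: 10 × 403 = 4030
  Σ(broken) = 5056 kJ
Bonds formed (products):
  C-H: 8 × 403 = 3224
  C=C: 2 × 623 = 1246
  H-H: 1 × 428 = 428
  Σ(formed) = 4898 kJ
ΔH = Σ(broken) − Σ(formed) = 5056 − 4898 = +158 kJ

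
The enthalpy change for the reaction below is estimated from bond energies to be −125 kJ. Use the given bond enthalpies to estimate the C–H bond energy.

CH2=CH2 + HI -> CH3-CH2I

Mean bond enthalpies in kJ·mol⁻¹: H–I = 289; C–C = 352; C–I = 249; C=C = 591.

Let D be the C–H bond energy.
Σ(broken) = 4×D + 1×591 + 1×289 = 880 + 4D
Σ(formed) = 1×352 + 5×D + 1×249 = 601 + 5D
ΔH = Σ(broken) − Σ(formed) = (880 + 4D) − (601 + 5D) = +279 − D
Setting this equal to −125 kJ gives D = 404 kJ/mol.

D(C–H) ≈ 404 kJ/mol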